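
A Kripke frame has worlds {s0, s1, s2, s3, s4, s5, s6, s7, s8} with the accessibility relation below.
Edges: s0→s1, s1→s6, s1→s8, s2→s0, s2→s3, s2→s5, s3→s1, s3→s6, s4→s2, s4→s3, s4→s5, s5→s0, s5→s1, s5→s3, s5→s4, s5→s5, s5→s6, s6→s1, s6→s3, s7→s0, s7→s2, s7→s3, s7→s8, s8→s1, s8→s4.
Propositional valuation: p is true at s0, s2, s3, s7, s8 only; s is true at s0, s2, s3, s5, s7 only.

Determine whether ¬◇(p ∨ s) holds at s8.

At s8: ◇(p ∨ s) is false, so ¬◇(p ∨ s) is true.
  At s8: ◇(p ∨ s) requires p ∨ s at some successor in {s1, s4}.
    At s1: p ∨ s is false.
    At s4: p ∨ s is false.
  So ◇(p ∨ s) is false at s8.

Yes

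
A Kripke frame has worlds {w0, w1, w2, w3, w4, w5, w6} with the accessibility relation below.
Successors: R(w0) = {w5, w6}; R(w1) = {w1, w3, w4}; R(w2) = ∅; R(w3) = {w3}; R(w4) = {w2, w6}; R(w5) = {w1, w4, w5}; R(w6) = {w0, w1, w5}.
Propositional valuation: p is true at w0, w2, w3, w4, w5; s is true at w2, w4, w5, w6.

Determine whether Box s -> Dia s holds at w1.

Yes

Recall that Box ψ holds at a world iff ψ holds at every accessible world, and Dia ψ holds iff ψ holds at some accessible world.
At w1: Box s is false, Dia s is true, so Box s -> Dia s is true.
  At w1: Box s requires s at every successor {w1, w3, w4}.
    s fails at w1, so Box s is false at w1.
  At w1: Dia s requires s at some successor in {w1, w3, w4}.
    s holds at w4, so Dia s is true at w1.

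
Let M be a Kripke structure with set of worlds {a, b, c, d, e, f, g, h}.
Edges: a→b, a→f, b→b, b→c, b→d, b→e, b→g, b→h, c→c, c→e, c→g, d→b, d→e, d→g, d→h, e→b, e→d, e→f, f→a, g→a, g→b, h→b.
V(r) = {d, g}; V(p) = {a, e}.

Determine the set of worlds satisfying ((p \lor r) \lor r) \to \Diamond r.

b, c, d, e, f, h

Recall that \Diamond ψ holds at a world iff ψ holds at some accessible world.
Let φ = ((p \lor r) \lor r) \to \Diamond r. Evaluate φ at each world:
  a (successors {b, f}): φ is false.
  b (successors {b, c, d, e, g, h}): φ is true.
  c (successors {c, e, g}): φ is true.
  d (successors {b, e, g, h}): φ is true.
  e (successors {b, d, f}): φ is true.
  f (successors {a}): φ is true.
  g (successors {a, b}): φ is false.
  h (successors {b}): φ is true.
For instance, at h:
  At h: (p \lor r) \lor r is false, \Diamond r is false, so ((p \lor r) \lor r) \to \Diamond r is true.
    At h: \Diamond r requires r at some successor in {b}.
      At b: r is false.
    So \Diamond r is false at h.
Satisfying worlds: {b, c, d, e, f, h}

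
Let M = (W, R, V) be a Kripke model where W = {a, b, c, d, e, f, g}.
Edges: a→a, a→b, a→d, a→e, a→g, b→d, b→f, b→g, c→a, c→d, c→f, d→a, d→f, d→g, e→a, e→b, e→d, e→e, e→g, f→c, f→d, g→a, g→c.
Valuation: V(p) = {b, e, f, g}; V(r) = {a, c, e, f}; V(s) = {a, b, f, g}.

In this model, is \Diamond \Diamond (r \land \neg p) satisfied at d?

At d: \Diamond \Diamond (r \land \neg p) requires \Diamond (r \land \neg p) at some successor in {a, f, g}.
  \Diamond (r \land \neg p) holds at a, so \Diamond \Diamond (r \land \neg p) is true at d.
    At a: \Diamond (r \land \neg p) requires r \land \neg p at some successor in {a, b, d, e, g}.
      r \land \neg p holds at a, so \Diamond (r \land \neg p) is true at a.

Yes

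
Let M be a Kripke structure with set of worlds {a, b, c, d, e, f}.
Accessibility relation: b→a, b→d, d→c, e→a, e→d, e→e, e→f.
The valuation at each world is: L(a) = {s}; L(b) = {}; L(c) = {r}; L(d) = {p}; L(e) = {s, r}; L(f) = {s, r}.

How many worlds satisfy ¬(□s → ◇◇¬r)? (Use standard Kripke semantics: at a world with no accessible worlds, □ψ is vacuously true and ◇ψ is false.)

Let φ = ¬(□s → ◇◇¬r). Evaluate φ at each world:
  a (successors ∅): φ is true.
  b (successors {a, d}): φ is false.
  c (successors ∅): φ is true.
  d (successors {c}): φ is false.
  e (successors {a, d, e, f}): φ is false.
  f (successors ∅): φ is true.
For instance, at d:
  At d: □s → ◇◇¬r is true, so ¬(□s → ◇◇¬r) is false.
    At d: □s is false, ◇◇¬r is false, so □s → ◇◇¬r is true.
      At d: □s requires s at every successor {c}.
        s fails at c, so □s is false at d.
      At d: ◇◇¬r requires ◇¬r at some successor in {c}.
        At c: ◇¬r is false.
      So ◇◇¬r is false at d.
Satisfying worlds: {a, c, f}

3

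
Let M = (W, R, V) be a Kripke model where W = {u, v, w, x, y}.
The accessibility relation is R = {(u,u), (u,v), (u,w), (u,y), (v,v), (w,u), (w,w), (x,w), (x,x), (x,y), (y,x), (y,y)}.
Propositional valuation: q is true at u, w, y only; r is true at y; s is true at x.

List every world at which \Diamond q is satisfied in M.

u, w, x, y

Recall that \Diamond ψ holds at a world iff ψ holds at some accessible world.
Let φ = \Diamond q. Evaluate φ at each world:
  u (successors {u, v, w, y}): φ is true.
  v (successors {v}): φ is false.
  w (successors {u, w}): φ is true.
  x (successors {w, x, y}): φ is true.
  y (successors {x, y}): φ is true.
For instance, at x:
  At x: \Diamond q requires q at some successor in {w, x, y}.
    q holds at w, so \Diamond q is true at x.
Satisfying worlds: {u, w, x, y}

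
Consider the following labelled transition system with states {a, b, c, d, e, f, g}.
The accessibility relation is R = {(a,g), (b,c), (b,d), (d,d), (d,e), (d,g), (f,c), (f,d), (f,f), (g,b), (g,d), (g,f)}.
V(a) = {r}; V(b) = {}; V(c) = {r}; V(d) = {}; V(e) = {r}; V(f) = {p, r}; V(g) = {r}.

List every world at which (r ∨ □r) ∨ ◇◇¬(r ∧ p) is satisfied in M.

a, b, c, d, e, f, g

Let φ = (r ∨ □r) ∨ ◇◇¬(r ∧ p). Evaluate φ at each world:
  a (successors {g}): φ is true.
  b (successors {c, d}): φ is true.
  c (successors ∅): φ is true.
  d (successors {d, e, g}): φ is true.
  e (successors ∅): φ is true.
  f (successors {c, d, f}): φ is true.
  g (successors {b, d, f}): φ is true.
For instance, at f:
  At f: r ∨ □r is true, ◇◇¬(r ∧ p) is true, so (r ∨ □r) ∨ ◇◇¬(r ∧ p) is true.
    At f: r is true, □r is false, so r ∨ □r is true.
      At f: □r requires r at every successor {c, d, f}.
        r fails at d, so □r is false at f.
    At f: ◇◇¬(r ∧ p) requires ◇¬(r ∧ p) at some successor in {c, d, f}.
      ◇¬(r ∧ p) holds at d, so ◇◇¬(r ∧ p) is true at f.
Satisfying worlds: {a, b, c, d, e, f, g}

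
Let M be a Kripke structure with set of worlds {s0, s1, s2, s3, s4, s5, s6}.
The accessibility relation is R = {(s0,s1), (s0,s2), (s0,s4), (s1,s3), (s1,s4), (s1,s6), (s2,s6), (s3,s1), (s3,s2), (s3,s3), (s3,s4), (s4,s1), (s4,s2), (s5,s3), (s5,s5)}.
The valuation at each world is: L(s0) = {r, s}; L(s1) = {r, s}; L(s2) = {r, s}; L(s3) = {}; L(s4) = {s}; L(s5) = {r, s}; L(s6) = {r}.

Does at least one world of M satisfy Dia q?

No

Let φ = Dia q. Evaluate φ at each world:
  s0 (successors {s1, s2, s4}): φ is false.
  s1 (successors {s3, s4, s6}): φ is false.
  s2 (successors {s6}): φ is false.
  s3 (successors {s1, s2, s3, s4}): φ is false.
  s4 (successors {s1, s2}): φ is false.
  s5 (successors {s3, s5}): φ is false.
  s6 (successors ∅): φ is false.
For instance, at s1:
  At s1: Dia q requires q at some successor in {s3, s4, s6}.
    At s3: q is false.
    At s4: q is false.
    At s6: q is false.
  So Dia q is false at s1.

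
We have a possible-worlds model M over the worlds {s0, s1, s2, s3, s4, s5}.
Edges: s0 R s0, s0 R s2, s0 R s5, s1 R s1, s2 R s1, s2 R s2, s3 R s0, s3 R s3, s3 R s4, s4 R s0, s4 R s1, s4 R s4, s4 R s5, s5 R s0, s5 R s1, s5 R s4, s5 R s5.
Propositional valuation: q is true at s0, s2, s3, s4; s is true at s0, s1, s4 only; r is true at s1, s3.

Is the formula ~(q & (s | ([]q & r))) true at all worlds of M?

Let φ = ~(q & (s | ([]q & r))). Evaluate φ at each world:
  s0 (successors {s0, s2, s5}): φ is false.
  s1 (successors {s1}): φ is true.
  s2 (successors {s1, s2}): φ is true.
  s3 (successors {s0, s3, s4}): φ is false.
  s4 (successors {s0, s1, s4, s5}): φ is false.
  s5 (successors {s0, s1, s4, s5}): φ is true.
Detail at s0 (counterexample):
  At s0: q & (s | ([]q & r)) is true, so ~(q & (s | ([]q & r))) is false.
    At s0: q is true, s | ([]q & r) is true, so q & (s | ([]q & r)) is true.
      At s0: s is true, []q & r is false, so s | ([]q & r) is true.

No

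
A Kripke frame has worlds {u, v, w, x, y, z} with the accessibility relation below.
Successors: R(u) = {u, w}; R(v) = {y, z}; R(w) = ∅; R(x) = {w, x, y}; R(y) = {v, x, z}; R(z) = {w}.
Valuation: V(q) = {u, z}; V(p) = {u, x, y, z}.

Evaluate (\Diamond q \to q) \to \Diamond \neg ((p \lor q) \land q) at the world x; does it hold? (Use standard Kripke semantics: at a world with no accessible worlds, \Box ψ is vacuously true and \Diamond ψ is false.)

Recall that \Diamond ψ holds at a world iff ψ holds at some accessible world.
At x: \Diamond q \to q is true, \Diamond \neg ((p \lor q) \land q) is true, so (\Diamond q \to q) \to \Diamond \neg ((p \lor q) \land q) is true.
  At x: \Diamond q is false, q is false, so \Diamond q \to q is true.
    At x: \Diamond q requires q at some successor in {w, x, y}.
      At w: q is false.
      At x: q is false.
      At y: q is false.
    So \Diamond q is false at x.
  At x: \Diamond \neg ((p \lor q) \land q) requires \neg ((p \lor q) \land q) at some successor in {w, x, y}.
    \neg ((p \lor q) \land q) holds at w, so \Diamond \neg ((p \lor q) \land q) is true at x.

Yes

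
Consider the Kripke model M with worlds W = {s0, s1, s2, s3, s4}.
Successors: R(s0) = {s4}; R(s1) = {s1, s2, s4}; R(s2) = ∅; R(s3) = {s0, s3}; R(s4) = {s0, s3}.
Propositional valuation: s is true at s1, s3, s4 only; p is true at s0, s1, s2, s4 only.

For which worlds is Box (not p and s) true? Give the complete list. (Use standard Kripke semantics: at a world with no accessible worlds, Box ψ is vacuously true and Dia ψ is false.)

s2

Recall that Box ψ holds at a world iff ψ holds at every accessible world, and Dia ψ holds iff ψ holds at some accessible world.
Let φ = Box (not p and s). Evaluate φ at each world:
  s0 (successors {s4}): φ is false.
  s1 (successors {s1, s2, s4}): φ is false.
  s2 (successors ∅): φ is true.
  s3 (successors {s0, s3}): φ is false.
  s4 (successors {s0, s3}): φ is false.
For instance, at s4:
  At s4: Box (not p and s) requires not p and s at every successor {s0, s3}.
    not p and s fails at s0, so Box (not p and s) is false at s4.
Satisfying worlds: {s2}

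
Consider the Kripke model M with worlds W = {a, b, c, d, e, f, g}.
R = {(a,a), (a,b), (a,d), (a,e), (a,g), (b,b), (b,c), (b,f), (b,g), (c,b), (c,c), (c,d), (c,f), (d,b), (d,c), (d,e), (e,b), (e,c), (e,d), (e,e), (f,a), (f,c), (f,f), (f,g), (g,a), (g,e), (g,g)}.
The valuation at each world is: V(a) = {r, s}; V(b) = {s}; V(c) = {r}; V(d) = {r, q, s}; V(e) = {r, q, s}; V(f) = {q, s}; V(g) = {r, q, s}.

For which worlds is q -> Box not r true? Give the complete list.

Recall that Box ψ holds at a world iff ψ holds at every accessible world, and Dia ψ holds iff ψ holds at some accessible world.
Let φ = q -> Box not r. Evaluate φ at each world:
  a (successors {a, b, d, e, g}): φ is true.
  b (successors {b, c, f, g}): φ is true.
  c (successors {b, c, d, f}): φ is true.
  d (successors {b, c, e}): φ is false.
  e (successors {b, c, d, e}): φ is false.
  f (successors {a, c, f, g}): φ is false.
  g (successors {a, e, g}): φ is false.
For instance, at f:
  At f: q is true, Box not r is false, so q -> Box not r is false.
    At f: Box not r requires not r at every successor {a, c, f, g}.
      not r fails at a, so Box not r is false at f.
Satisfying worlds: {a, b, c}

a, b, c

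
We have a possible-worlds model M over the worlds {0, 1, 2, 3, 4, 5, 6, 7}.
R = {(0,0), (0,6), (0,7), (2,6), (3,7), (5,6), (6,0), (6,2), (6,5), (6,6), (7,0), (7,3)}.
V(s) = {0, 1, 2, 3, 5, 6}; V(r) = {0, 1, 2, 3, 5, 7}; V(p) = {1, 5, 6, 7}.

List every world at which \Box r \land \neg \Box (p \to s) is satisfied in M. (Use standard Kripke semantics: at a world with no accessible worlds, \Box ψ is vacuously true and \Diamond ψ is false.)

Recall that \Box ψ holds at a world iff ψ holds at every accessible world, and \Diamond ψ holds iff ψ holds at some accessible world.
Let φ = \Box r \land \neg \Box (p \to s). Evaluate φ at each world:
  0 (successors {0, 6, 7}): φ is false.
  1 (successors ∅): φ is false.
  2 (successors {6}): φ is false.
  3 (successors {7}): φ is true.
  4 (successors ∅): φ is false.
  5 (successors {6}): φ is false.
  6 (successors {0, 2, 5, 6}): φ is false.
  7 (successors {0, 3}): φ is false.
For instance, at 5:
  At 5: \Box r is false, \neg \Box (p \to s) is false, so \Box r \land \neg \Box (p \to s) is false.
    At 5: \Box r requires r at every successor {6}.
      r fails at 6, so \Box r is false at 5.
    At 5: \Box (p \to s) is true, so \neg \Box (p \to s) is false.
      At 5: \Box (p \to s) requires p \to s at every successor {6}.
        At 6: p \to s is true.
      So \Box (p \to s) is true at 5.
Satisfying worlds: {3}

3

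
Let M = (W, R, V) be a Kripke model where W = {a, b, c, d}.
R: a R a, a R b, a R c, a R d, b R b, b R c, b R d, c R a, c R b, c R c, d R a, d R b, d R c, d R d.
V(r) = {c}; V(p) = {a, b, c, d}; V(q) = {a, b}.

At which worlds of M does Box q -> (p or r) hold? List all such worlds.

Recall that Box ψ holds at a world iff ψ holds at every accessible world, and Dia ψ holds iff ψ holds at some accessible world.
Let φ = Box q -> (p or r). Evaluate φ at each world:
  a (successors {a, b, c, d}): φ is true.
  b (successors {b, c, d}): φ is true.
  c (successors {a, b, c}): φ is true.
  d (successors {a, b, c, d}): φ is true.
For instance, at d:
  At d: Box q is false, p or r is true, so Box q -> (p or r) is true.
    At d: Box q requires q at every successor {a, b, c, d}.
      q fails at c, so Box q is false at d.
Satisfying worlds: {a, b, c, d}

a, b, c, d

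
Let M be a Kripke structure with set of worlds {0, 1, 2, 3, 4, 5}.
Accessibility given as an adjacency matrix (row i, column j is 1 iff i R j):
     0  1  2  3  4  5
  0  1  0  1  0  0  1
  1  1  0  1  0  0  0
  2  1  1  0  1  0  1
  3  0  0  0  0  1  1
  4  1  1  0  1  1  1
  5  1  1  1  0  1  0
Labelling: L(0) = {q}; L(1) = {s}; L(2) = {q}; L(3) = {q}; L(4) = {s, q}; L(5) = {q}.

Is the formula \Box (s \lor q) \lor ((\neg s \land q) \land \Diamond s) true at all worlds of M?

Let φ = \Box (s \lor q) \lor ((\neg s \land q) \land \Diamond s). Evaluate φ at each world:
  0 (successors {0, 2, 5}): φ is true.
  1 (successors {0, 2}): φ is true.
  2 (successors {0, 1, 3, 5}): φ is true.
  3 (successors {4, 5}): φ is true.
  4 (successors {0, 1, 3, 4, 5}): φ is true.
  5 (successors {0, 1, 2, 4}): φ is true.
For instance, at 4:
  At 4: \Box (s \lor q) is true, (\neg s \land q) \land \Diamond s is false, so \Box (s \lor q) \lor ((\neg s \land q) \land \Diamond s) is true.
    At 4: \Box (s \lor q) requires s \lor q at every successor {0, 1, 3, 4, 5}.
      At 0: s \lor q is true.
      At 1: s \lor q is true.
      At 3: s \lor q is true.
      At 4: s \lor q is true.
      At 5: s \lor q is true.
    So \Box (s \lor q) is true at 4.
    At 4: \neg s \land q is false, \Diamond s is true, so (\neg s \land q) \land \Diamond s is false.
      At 4: \Diamond s requires s at some successor in {0, 1, 3, 4, 5}.
        s holds at 1, so \Diamond s is true at 4.

Yes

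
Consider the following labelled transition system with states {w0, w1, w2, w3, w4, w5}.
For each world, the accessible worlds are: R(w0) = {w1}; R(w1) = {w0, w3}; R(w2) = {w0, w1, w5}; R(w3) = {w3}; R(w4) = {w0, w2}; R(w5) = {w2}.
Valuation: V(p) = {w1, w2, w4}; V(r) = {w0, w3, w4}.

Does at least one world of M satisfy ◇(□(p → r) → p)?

Yes

Recall that □ψ holds at a world iff ψ holds at every accessible world, and ◇ψ holds iff ψ holds at some accessible world.
Let φ = ◇(□(p → r) → p). Evaluate φ at each world:
  w0 (successors {w1}): φ is true.
  w1 (successors {w0, w3}): φ is true.
  w2 (successors {w0, w1, w5}): φ is true.
  w3 (successors {w3}): φ is false.
  w4 (successors {w0, w2}): φ is true.
  w5 (successors {w2}): φ is true.
Detail at w0 (witness):
  At w0: ◇(□(p → r) → p) requires □(p → r) → p at some successor in {w1}.
    □(p → r) → p holds at w1, so ◇(□(p → r) → p) is true at w0.
      At w1: □(p → r) is true, p is true, so □(p → r) → p is true.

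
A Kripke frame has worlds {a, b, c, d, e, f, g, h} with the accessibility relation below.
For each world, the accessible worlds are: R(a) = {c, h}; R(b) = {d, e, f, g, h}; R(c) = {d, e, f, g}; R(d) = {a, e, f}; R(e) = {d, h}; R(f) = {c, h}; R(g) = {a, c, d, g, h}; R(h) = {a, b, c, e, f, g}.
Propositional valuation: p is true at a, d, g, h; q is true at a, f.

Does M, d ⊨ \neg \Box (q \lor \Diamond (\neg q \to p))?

Recall that \Box ψ holds at a world iff ψ holds at every accessible world, and \Diamond ψ holds iff ψ holds at some accessible world.
At d: \Box (q \lor \Diamond (\neg q \to p)) is true, so \neg \Box (q \lor \Diamond (\neg q \to p)) is false.
  At d: \Box (q \lor \Diamond (\neg q \to p)) requires q \lor \Diamond (\neg q \to p) at every successor {a, e, f}.
      At a: q is true, \Diamond (\neg q \to p) is true, so q \lor \Diamond (\neg q \to p) is true.
      At e: q is false, \Diamond (\neg q \to p) is true, so q \lor \Diamond (\neg q \to p) is true.
      At f: q is true, \Diamond (\neg q \to p) is true, so q \lor \Diamond (\neg q \to p) is true.
  So \Box (q \lor \Diamond (\neg q \to p)) is true at d.

No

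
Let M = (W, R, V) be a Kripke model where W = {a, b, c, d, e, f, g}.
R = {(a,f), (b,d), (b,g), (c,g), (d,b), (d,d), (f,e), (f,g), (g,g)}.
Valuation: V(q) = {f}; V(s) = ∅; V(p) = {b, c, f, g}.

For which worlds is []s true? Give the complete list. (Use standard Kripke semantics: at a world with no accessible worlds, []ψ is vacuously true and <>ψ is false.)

Let φ = []s. Evaluate φ at each world:
  a (successors {f}): φ is false.
  b (successors {d, g}): φ is false.
  c (successors {g}): φ is false.
  d (successors {b, d}): φ is false.
  e (successors ∅): φ is true.
  f (successors {e, g}): φ is false.
  g (successors {g}): φ is false.
For instance, at c:
  At c: []s requires s at every successor {g}.
    s fails at g, so []s is false at c.
Satisfying worlds: {e}

e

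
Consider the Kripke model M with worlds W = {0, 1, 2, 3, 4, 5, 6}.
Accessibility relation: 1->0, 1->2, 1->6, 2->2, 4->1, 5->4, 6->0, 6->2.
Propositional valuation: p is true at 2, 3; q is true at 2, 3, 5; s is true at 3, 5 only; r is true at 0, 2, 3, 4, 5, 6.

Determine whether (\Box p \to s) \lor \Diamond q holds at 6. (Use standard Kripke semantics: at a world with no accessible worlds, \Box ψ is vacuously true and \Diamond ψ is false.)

At 6: \Box p \to s is true, \Diamond q is true, so (\Box p \to s) \lor \Diamond q is true.
  At 6: \Box p is false, s is false, so \Box p \to s is true.
    At 6: \Box p requires p at every successor {0, 2}.
      p fails at 0, so \Box p is false at 6.
  At 6: \Diamond q requires q at some successor in {0, 2}.
    q holds at 2, so \Diamond q is true at 6.

Yes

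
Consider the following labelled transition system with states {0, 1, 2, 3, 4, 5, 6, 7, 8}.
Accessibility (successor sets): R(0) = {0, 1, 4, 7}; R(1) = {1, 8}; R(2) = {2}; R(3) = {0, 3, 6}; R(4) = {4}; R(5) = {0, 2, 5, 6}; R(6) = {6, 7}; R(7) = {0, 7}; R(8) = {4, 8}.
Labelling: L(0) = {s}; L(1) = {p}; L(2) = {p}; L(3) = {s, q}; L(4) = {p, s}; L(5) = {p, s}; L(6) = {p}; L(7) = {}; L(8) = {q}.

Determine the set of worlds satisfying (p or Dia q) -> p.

Recall that Dia ψ holds at a world iff ψ holds at some accessible world.
Let φ = (p or Dia q) -> p. Evaluate φ at each world:
  0 (successors {0, 1, 4, 7}): φ is true.
  1 (successors {1, 8}): φ is true.
  2 (successors {2}): φ is true.
  3 (successors {0, 3, 6}): φ is false.
  4 (successors {4}): φ is true.
  5 (successors {0, 2, 5, 6}): φ is true.
  6 (successors {6, 7}): φ is true.
  7 (successors {0, 7}): φ is true.
  8 (successors {4, 8}): φ is false.
For instance, at 8:
  At 8: p or Dia q is true, p is false, so (p or Dia q) -> p is false.
    At 8: p is false, Dia q is true, so p or Dia q is true.
      At 8: Dia q requires q at some successor in {4, 8}.
        q holds at 8, so Dia q is true at 8.
Satisfying worlds: {0, 1, 2, 4, 5, 6, 7}

0, 1, 2, 4, 5, 6, 7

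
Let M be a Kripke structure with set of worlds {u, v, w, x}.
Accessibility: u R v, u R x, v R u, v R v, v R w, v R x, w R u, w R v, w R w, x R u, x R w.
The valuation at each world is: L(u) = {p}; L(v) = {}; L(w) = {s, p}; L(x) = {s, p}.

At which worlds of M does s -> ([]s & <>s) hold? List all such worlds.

Let φ = s -> ([]s & <>s). Evaluate φ at each world:
  u (successors {v, x}): φ is true.
  v (successors {u, v, w, x}): φ is true.
  w (successors {u, v, w}): φ is false.
  x (successors {u, w}): φ is false.
For instance, at v:
  At v: s is false, []s & <>s is false, so s -> ([]s & <>s) is true.
    At v: []s is false, <>s is true, so []s & <>s is false.
      At v: []s requires s at every successor {u, v, w, x}.
        s fails at u, so []s is false at v.
      At v: <>s requires s at some successor in {u, v, w, x}.
        s holds at w, so <>s is true at v.
Satisfying worlds: {u, v}

u, v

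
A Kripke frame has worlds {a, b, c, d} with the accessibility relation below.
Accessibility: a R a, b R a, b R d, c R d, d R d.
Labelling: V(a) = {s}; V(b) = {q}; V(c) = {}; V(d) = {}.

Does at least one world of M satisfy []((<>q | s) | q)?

Yes

Let φ = []((<>q | s) | q). Evaluate φ at each world:
  a (successors {a}): φ is true.
  b (successors {a, d}): φ is false.
  c (successors {d}): φ is false.
  d (successors {d}): φ is false.
Detail at a (witness):
  At a: []((<>q | s) | q) requires (<>q | s) | q at every successor {a}.
      At a: <>q | s is true, q is false, so (<>q | s) | q is true.
  So []((<>q | s) | q) is true at a.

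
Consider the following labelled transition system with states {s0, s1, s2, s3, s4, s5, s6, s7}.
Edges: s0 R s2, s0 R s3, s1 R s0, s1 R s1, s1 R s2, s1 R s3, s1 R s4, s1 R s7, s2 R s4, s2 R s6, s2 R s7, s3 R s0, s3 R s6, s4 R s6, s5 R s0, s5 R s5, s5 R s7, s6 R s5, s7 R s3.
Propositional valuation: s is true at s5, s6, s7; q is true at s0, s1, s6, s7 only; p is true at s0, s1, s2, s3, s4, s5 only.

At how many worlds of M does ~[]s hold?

6

Recall that []ψ holds at a world iff ψ holds at every accessible world, and <>ψ holds iff ψ holds at some accessible world.
Let φ = ~[]s. Evaluate φ at each world:
  s0 (successors {s2, s3}): φ is true.
  s1 (successors {s0, s1, s2, s3, s4, s7}): φ is true.
  s2 (successors {s4, s6, s7}): φ is true.
  s3 (successors {s0, s6}): φ is true.
  s4 (successors {s6}): φ is false.
  s5 (successors {s0, s5, s7}): φ is true.
  s6 (successors {s5}): φ is false.
  s7 (successors {s3}): φ is true.
For instance, at s5:
  At s5: []s is false, so ~[]s is true.
    At s5: []s requires s at every successor {s0, s5, s7}.
      s fails at s0, so []s is false at s5.
Satisfying worlds: {s0, s1, s2, s3, s5, s7}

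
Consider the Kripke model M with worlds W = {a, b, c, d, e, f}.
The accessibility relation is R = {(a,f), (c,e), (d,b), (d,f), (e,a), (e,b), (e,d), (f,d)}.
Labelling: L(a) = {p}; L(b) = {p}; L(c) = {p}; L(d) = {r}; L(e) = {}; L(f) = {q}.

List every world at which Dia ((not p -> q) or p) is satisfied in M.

a, d, e

Recall that Dia ψ holds at a world iff ψ holds at some accessible world.
Let φ = Dia ((not p -> q) or p). Evaluate φ at each world:
  a (successors {f}): φ is true.
  b (successors ∅): φ is false.
  c (successors {e}): φ is false.
  d (successors {b, f}): φ is true.
  e (successors {a, b, d}): φ is true.
  f (successors {d}): φ is false.
For instance, at d:
  At d: Dia ((not p -> q) or p) requires (not p -> q) or p at some successor in {b, f}.
    (not p -> q) or p holds at b, so Dia ((not p -> q) or p) is true at d.
Satisfying worlds: {a, d, e}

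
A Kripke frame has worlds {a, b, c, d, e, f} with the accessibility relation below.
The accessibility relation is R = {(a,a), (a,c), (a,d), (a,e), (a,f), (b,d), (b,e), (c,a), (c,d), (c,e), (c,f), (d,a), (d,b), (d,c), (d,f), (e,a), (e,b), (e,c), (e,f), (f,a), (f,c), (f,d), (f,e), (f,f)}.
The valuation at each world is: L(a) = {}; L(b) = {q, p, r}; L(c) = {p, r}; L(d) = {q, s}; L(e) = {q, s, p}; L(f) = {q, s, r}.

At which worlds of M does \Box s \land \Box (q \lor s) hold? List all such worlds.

b

Let φ = \Box s \land \Box (q \lor s). Evaluate φ at each world:
  a (successors {a, c, d, e, f}): φ is false.
  b (successors {d, e}): φ is true.
  c (successors {a, d, e, f}): φ is false.
  d (successors {a, b, c, f}): φ is false.
  e (successors {a, b, c, f}): φ is false.
  f (successors {a, c, d, e, f}): φ is false.
For instance, at e:
  At e: \Box s is false, \Box (q \lor s) is false, so \Box s \land \Box (q \lor s) is false.
    At e: \Box s requires s at every successor {a, b, c, f}.
      s fails at a, so \Box s is false at e.
    At e: \Box (q \lor s) requires q \lor s at every successor {a, b, c, f}.
      q \lor s fails at a, so \Box (q \lor s) is false at e.
Satisfying worlds: {b}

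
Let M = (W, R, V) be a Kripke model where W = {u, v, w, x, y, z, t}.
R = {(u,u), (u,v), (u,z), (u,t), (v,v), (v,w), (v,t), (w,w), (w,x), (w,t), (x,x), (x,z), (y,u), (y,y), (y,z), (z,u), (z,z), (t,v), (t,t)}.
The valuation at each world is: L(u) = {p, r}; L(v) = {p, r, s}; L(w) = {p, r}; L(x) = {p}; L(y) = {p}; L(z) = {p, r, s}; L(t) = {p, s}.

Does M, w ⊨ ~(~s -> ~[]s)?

At w: ~s -> ~[]s is true, so ~(~s -> ~[]s) is false.
  At w: ~s is true, ~[]s is true, so ~s -> ~[]s is true.
    At w: []s is false, so ~[]s is true.
      At w: []s requires s at every successor {w, x, t}.
        s fails at w, so []s is false at w.

No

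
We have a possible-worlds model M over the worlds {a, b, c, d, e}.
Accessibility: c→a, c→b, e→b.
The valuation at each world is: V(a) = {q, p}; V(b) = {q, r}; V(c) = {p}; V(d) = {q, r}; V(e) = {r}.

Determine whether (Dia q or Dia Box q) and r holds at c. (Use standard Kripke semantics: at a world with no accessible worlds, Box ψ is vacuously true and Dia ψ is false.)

At c: Dia q or Dia Box q is true, r is false, so (Dia q or Dia Box q) and r is false.
  At c: Dia q is true, Dia Box q is true, so Dia q or Dia Box q is true.
    At c: Dia q requires q at some successor in {a, b}.
      q holds at a, so Dia q is true at c.
    At c: Dia Box q requires Box q at some successor in {a, b}.
      Box q holds at a, so Dia Box q is true at c.

No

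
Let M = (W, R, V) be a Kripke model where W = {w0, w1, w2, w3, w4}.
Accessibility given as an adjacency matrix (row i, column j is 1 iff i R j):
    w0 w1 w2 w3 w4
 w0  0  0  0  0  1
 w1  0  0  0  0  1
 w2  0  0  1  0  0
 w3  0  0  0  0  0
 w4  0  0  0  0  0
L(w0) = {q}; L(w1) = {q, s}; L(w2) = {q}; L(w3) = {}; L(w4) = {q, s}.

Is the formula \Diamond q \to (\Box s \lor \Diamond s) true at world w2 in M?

No

At w2: \Diamond q is true, \Box s \lor \Diamond s is false, so \Diamond q \to (\Box s \lor \Diamond s) is false.
  At w2: \Diamond q requires q at some successor in {w2}.
    q holds at w2, so \Diamond q is true at w2.
  At w2: \Box s is false, \Diamond s is false, so \Box s \lor \Diamond s is false.
    At w2: \Box s requires s at every successor {w2}.
      s fails at w2, so \Box s is false at w2.
    At w2: \Diamond s requires s at some successor in {w2}.
      At w2: s is false.
    So \Diamond s is false at w2.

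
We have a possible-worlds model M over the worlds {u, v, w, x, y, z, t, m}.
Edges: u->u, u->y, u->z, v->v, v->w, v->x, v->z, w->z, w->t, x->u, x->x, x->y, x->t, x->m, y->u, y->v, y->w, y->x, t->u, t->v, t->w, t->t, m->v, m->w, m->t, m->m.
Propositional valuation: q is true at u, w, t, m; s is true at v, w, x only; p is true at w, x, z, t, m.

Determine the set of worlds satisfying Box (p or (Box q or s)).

Let φ = Box (p or (Box q or s)). Evaluate φ at each world:
  u (successors {u, y, z}): φ is false.
  v (successors {v, w, x, z}): φ is true.
  w (successors {z, t}): φ is true.
  x (successors {u, x, y, t, m}): φ is false.
  y (successors {u, v, w, x}): φ is false.
  z (successors ∅): φ is true.
  t (successors {u, v, w, t}): φ is false.
  m (successors {v, w, t, m}): φ is true.
For instance, at m:
  At m: Box (p or (Box q or s)) requires p or (Box q or s) at every successor {v, w, t, m}.
    At v: p or (Box q or s) is true.
    At w: p or (Box q or s) is true.
    At t: p or (Box q or s) is true.
    At m: p or (Box q or s) is true.
  So Box (p or (Box q or s)) is true at m.
Satisfying worlds: {v, w, z, m}

v, w, z, m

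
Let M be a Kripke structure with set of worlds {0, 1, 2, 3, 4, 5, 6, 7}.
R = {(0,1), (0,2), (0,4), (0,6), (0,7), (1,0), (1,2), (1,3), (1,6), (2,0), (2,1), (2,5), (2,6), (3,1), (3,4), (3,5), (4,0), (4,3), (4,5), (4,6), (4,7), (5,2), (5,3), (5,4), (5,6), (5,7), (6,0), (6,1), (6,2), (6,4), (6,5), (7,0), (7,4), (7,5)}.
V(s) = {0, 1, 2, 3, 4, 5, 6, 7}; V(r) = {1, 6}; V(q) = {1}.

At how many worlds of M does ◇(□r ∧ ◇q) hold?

0

Recall that □ψ holds at a world iff ψ holds at every accessible world, and ◇ψ holds iff ψ holds at some accessible world.
Let φ = ◇(□r ∧ ◇q). Evaluate φ at each world:
  0 (successors {1, 2, 4, 6, 7}): φ is false.
  1 (successors {0, 2, 3, 6}): φ is false.
  2 (successors {0, 1, 5, 6}): φ is false.
  3 (successors {1, 4, 5}): φ is false.
  4 (successors {0, 3, 5, 6, 7}): φ is false.
  5 (successors {2, 3, 4, 6, 7}): φ is false.
  6 (successors {0, 1, 2, 4, 5}): φ is false.
  7 (successors {0, 4, 5}): φ is false.
For instance, at 6:
  At 6: ◇(□r ∧ ◇q) requires □r ∧ ◇q at some successor in {0, 1, 2, 4, 5}.
    At 0: □r ∧ ◇q is false.
    At 1: □r ∧ ◇q is false.
    At 2: □r ∧ ◇q is false.
    At 4: □r ∧ ◇q is false.
    At 5: □r ∧ ◇q is false.
  So ◇(□r ∧ ◇q) is false at 6.
Satisfying worlds: none.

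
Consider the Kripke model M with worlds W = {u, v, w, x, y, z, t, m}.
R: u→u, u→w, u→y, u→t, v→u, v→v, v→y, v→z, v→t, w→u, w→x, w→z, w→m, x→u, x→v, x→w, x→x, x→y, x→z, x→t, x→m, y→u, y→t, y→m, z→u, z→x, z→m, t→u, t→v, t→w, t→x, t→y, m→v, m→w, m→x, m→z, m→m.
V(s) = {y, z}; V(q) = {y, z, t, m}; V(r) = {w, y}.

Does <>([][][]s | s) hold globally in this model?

Let φ = <>([][][]s | s). Evaluate φ at each world:
  u (successors {u, w, y, t}): φ is true.
  v (successors {u, v, y, z, t}): φ is true.
  w (successors {u, x, z, m}): φ is true.
  x (successors {u, v, w, x, y, z, t, m}): φ is true.
  y (successors {u, t, m}): φ is false.
  z (successors {u, x, m}): φ is false.
  t (successors {u, v, w, x, y}): φ is true.
  m (successors {v, w, x, z, m}): φ is true.
Detail at y (counterexample):
  At y: <>([][][]s | s) requires [][][]s | s at some successor in {u, t, m}.
    At u: [][][]s | s is false.
    At t: [][][]s | s is false.
    At m: [][][]s | s is false.
  So <>([][][]s | s) is false at y.

No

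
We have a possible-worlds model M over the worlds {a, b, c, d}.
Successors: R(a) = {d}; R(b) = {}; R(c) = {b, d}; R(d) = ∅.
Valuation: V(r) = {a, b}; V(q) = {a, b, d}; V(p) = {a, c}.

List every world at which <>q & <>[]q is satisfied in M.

a, c

Let φ = <>q & <>[]q. Evaluate φ at each world:
  a (successors {d}): φ is true.
  b (successors ∅): φ is false.
  c (successors {b, d}): φ is true.
  d (successors ∅): φ is false.
For instance, at c:
  At c: <>q is true, <>[]q is true, so <>q & <>[]q is true.
    At c: <>q requires q at some successor in {b, d}.
      q holds at b, so <>q is true at c.
    At c: <>[]q requires []q at some successor in {b, d}.
      []q holds at b, so <>[]q is true at c.
Satisfying worlds: {a, c}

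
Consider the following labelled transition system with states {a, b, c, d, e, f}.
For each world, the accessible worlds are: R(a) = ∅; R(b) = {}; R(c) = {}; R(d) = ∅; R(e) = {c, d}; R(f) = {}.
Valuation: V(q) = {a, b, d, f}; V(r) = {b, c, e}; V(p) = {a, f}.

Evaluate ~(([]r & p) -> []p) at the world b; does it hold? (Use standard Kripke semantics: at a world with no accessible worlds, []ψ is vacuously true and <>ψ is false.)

At b: ([]r & p) -> []p is true, so ~(([]r & p) -> []p) is false.
  At b: []r & p is false, []p is true, so ([]r & p) -> []p is true.
    At b: []r is true, p is false, so []r & p is false.
      At b: no accessible worlds, so []r holds vacuously.
    At b: no accessible worlds, so []p holds vacuously.

No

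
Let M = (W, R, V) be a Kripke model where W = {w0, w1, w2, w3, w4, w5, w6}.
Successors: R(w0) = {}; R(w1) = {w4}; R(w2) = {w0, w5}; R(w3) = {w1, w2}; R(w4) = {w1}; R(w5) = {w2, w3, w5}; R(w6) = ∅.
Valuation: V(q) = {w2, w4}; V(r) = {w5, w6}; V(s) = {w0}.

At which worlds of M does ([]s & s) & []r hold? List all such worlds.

Let φ = ([]s & s) & []r. Evaluate φ at each world:
  w0 (successors ∅): φ is true.
  w1 (successors {w4}): φ is false.
  w2 (successors {w0, w5}): φ is false.
  w3 (successors {w1, w2}): φ is false.
  w4 (successors {w1}): φ is false.
  w5 (successors {w2, w3, w5}): φ is false.
  w6 (successors ∅): φ is false.
For instance, at w5:
  At w5: []s & s is false, []r is false, so ([]s & s) & []r is false.
    At w5: []s is false, s is false, so []s & s is false.
      At w5: []s requires s at every successor {w2, w3, w5}.
        s fails at w2, so []s is false at w5.
    At w5: []r requires r at every successor {w2, w3, w5}.
      r fails at w2, so []r is false at w5.
Satisfying worlds: {w0}

w0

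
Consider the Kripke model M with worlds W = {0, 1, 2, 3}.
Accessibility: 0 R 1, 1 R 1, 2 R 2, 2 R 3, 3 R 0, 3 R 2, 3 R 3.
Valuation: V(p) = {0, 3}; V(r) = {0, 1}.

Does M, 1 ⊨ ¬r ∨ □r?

Yes

Recall that □ψ holds at a world iff ψ holds at every accessible world, and ◇ψ holds iff ψ holds at some accessible world.
At 1: ¬r is false, □r is true, so ¬r ∨ □r is true.
  At 1: □r requires r at every successor {1}.
    At 1: r is true.
  So □r is true at 1.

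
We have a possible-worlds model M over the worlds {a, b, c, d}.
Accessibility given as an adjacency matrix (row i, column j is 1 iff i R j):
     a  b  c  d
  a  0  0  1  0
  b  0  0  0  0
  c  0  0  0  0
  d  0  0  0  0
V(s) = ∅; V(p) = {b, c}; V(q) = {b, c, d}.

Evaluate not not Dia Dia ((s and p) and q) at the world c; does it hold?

No

Recall that Dia ψ holds at a world iff ψ holds at some accessible world.
At c: not Dia Dia ((s and p) and q) is true, so not not Dia Dia ((s and p) and q) is false.
  At c: Dia Dia ((s and p) and q) is false, so not Dia Dia ((s and p) and q) is true.
    At c: no accessible worlds, so Dia Dia ((s and p) and q) is false.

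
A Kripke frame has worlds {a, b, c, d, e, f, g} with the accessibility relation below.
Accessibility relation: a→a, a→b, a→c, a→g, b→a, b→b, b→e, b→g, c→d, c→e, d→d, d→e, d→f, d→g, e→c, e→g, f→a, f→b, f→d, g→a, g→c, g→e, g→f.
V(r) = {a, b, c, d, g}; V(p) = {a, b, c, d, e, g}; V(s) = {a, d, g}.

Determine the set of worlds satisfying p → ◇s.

a, b, c, d, e, f, g

Let φ = p → ◇s. Evaluate φ at each world:
  a (successors {a, b, c, g}): φ is true.
  b (successors {a, b, e, g}): φ is true.
  c (successors {d, e}): φ is true.
  d (successors {d, e, f, g}): φ is true.
  e (successors {c, g}): φ is true.
  f (successors {a, b, d}): φ is true.
  g (successors {a, c, e, f}): φ is true.
For instance, at b:
  At b: p is true, ◇s is true, so p → ◇s is true.
    At b: ◇s requires s at some successor in {a, b, e, g}.
      s holds at a, so ◇s is true at b.
Satisfying worlds: {a, b, c, d, e, f, g}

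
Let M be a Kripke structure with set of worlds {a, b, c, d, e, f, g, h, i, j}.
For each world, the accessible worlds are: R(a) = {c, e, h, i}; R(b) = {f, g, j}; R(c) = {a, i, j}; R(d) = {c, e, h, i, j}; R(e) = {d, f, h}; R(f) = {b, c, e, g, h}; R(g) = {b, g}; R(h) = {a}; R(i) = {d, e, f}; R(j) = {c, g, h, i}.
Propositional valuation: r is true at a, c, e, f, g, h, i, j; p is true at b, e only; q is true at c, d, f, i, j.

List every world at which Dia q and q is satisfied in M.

c, d, f, i, j

Let φ = Dia q and q. Evaluate φ at each world:
  a (successors {c, e, h, i}): φ is false.
  b (successors {f, g, j}): φ is false.
  c (successors {a, i, j}): φ is true.
  d (successors {c, e, h, i, j}): φ is true.
  e (successors {d, f, h}): φ is false.
  f (successors {b, c, e, g, h}): φ is true.
  g (successors {b, g}): φ is false.
  h (successors {a}): φ is false.
  i (successors {d, e, f}): φ is true.
  j (successors {c, g, h, i}): φ is true.
For instance, at c:
  At c: Dia q is true, q is true, so Dia q and q is true.
    At c: Dia q requires q at some successor in {a, i, j}.
      q holds at i, so Dia q is true at c.
Satisfying worlds: {c, d, f, i, j}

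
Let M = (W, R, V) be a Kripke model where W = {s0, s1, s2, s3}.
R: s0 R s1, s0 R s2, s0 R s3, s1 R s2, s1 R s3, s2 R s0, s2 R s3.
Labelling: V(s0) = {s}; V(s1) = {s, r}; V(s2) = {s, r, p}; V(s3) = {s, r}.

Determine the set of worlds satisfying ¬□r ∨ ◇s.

s0, s1, s2

Let φ = ¬□r ∨ ◇s. Evaluate φ at each world:
  s0 (successors {s1, s2, s3}): φ is true.
  s1 (successors {s2, s3}): φ is true.
  s2 (successors {s0, s3}): φ is true.
  s3 (successors ∅): φ is false.
For instance, at s2:
  At s2: ¬□r is true, ◇s is true, so ¬□r ∨ ◇s is true.
    At s2: □r is false, so ¬□r is true.
      At s2: □r requires r at every successor {s0, s3}.
        r fails at s0, so □r is false at s2.
    At s2: ◇s requires s at some successor in {s0, s3}.
      s holds at s0, so ◇s is true at s2.
Satisfying worlds: {s0, s1, s2}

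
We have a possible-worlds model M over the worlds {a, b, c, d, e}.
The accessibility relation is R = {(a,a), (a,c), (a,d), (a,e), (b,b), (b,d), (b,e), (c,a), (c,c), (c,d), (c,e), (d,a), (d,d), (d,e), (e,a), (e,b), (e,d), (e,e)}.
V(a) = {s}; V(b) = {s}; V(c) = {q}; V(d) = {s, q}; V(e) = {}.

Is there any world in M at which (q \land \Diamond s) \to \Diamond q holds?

Let φ = (q \land \Diamond s) \to \Diamond q. Evaluate φ at each world:
  a (successors {a, c, d, e}): φ is true.
  b (successors {b, d, e}): φ is true.
  c (successors {a, c, d, e}): φ is true.
  d (successors {a, d, e}): φ is true.
  e (successors {a, b, d, e}): φ is true.
Detail at a (witness):
  At a: q \land \Diamond s is false, \Diamond q is true, so (q \land \Diamond s) \to \Diamond q is true.
    At a: q is false, \Diamond s is true, so q \land \Diamond s is false.
      At a: \Diamond s requires s at some successor in {a, c, d, e}.
        s holds at a, so \Diamond s is true at a.
    At a: \Diamond q requires q at some successor in {a, c, d, e}.
      q holds at c, so \Diamond q is true at a.

Yes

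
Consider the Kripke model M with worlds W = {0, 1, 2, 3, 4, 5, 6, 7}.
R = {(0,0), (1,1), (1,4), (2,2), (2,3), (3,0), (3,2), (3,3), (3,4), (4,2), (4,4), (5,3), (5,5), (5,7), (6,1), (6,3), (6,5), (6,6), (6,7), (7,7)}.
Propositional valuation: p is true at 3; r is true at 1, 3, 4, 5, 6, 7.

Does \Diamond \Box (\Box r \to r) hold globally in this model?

Yes

Recall that \Box ψ holds at a world iff ψ holds at every accessible world, and \Diamond ψ holds iff ψ holds at some accessible world.
Let φ = \Diamond \Box (\Box r \to r). Evaluate φ at each world:
  0 (successors {0}): φ is true.
  1 (successors {1, 4}): φ is true.
  2 (successors {2, 3}): φ is true.
  3 (successors {0, 2, 3, 4}): φ is true.
  4 (successors {2, 4}): φ is true.
  5 (successors {3, 5, 7}): φ is true.
  6 (successors {1, 3, 5, 6, 7}): φ is true.
  7 (successors {7}): φ is true.
For instance, at 7:
  At 7: \Diamond \Box (\Box r \to r) requires \Box (\Box r \to r) at some successor in {7}.
    \Box (\Box r \to r) holds at 7, so \Diamond \Box (\Box r \to r) is true at 7.
      At 7: \Box (\Box r \to r) requires \Box r \to r at every successor {7}.
        At 7: \Box r \to r is true.
      So \Box (\Box r \to r) is true at 7.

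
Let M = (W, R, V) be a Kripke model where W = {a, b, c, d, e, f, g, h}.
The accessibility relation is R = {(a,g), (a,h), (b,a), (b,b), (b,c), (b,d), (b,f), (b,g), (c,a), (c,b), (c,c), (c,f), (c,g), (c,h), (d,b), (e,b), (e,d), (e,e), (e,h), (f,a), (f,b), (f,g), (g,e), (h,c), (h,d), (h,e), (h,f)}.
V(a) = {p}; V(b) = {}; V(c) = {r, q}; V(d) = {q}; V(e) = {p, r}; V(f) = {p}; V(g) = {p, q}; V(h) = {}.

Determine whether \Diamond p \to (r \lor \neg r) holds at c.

At c: \Diamond p is true, r \lor \neg r is true, so \Diamond p \to (r \lor \neg r) is true.
  At c: \Diamond p requires p at some successor in {a, b, c, f, g, h}.
    p holds at a, so \Diamond p is true at c.

Yes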